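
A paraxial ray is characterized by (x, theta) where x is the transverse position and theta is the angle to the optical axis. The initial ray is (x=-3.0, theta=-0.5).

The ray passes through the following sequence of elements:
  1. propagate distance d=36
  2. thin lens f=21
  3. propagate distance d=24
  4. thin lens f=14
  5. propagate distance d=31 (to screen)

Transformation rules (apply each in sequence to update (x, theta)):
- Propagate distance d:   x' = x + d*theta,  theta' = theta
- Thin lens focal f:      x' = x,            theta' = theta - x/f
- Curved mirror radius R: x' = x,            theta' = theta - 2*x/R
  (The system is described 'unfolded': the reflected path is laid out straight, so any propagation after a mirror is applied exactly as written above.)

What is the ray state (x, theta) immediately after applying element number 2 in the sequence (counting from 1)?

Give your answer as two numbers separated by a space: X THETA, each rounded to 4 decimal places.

Initial: x=-3.0000 theta=-0.5000
After 1 (propagate distance d=36): x=-21.0000 theta=-0.5000
After 2 (thin lens f=21): x=-21.0000 theta=0.5000
Rounded to 4 decimal places: x = -21.0000, theta = 0.5000

Answer: -21.0000 0.5000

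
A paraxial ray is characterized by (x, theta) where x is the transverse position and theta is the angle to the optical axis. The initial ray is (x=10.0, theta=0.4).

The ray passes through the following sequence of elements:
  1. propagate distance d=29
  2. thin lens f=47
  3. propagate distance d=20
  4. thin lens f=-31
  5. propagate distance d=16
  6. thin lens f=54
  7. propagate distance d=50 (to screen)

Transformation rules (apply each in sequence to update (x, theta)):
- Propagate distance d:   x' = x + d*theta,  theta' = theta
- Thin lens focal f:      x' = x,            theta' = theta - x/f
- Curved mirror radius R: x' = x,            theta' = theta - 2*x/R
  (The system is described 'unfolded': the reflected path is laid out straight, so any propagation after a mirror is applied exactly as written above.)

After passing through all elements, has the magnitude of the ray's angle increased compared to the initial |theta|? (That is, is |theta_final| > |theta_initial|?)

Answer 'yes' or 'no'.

Answer: no

Derivation:
Initial: x=10.0000 theta=0.4000
After 1 (propagate distance d=29): x=21.6000 theta=0.4000
After 2 (thin lens f=47): x=21.6000 theta=-14/235 (≈-0.0596)
After 3 (propagate distance d=20): x=4796/235 (≈20.4085) theta=-14/235 (≈-0.0596)
After 4 (thin lens f=-31): x=4796/235 (≈20.4085) theta=4362/7285 (≈0.5988)
After 5 (propagate distance d=16): x=218468/7285 (≈29.9887) theta=4362/7285 (≈0.5988)
After 6 (thin lens f=54): x=218468/7285 (≈29.9887) theta=1708/39339 (≈0.0434)
After 7 (propagate distance d=50 (to screen)): x=134588/4185 (≈32.1596) theta=1708/39339 (≈0.0434)
|theta_initial|=0.4000 |theta_final|=1708/39339 (≈0.0434) -> not increased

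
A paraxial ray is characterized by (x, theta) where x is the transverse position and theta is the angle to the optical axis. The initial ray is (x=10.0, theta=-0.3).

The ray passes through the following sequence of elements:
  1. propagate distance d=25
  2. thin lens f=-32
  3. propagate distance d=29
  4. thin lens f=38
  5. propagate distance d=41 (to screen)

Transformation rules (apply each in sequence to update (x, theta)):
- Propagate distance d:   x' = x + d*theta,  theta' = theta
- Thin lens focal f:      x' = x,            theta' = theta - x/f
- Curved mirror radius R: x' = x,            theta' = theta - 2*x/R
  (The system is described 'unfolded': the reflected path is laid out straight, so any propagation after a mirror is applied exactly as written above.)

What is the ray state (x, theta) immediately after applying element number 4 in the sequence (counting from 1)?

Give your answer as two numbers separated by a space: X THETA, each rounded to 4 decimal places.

Initial: x=10.0000 theta=-0.3000
After 1 (propagate distance d=25): x=2.5000 theta=-0.3000
After 2 (thin lens f=-32): x=2.5000 theta=-71/320 (≈-0.2219)
After 3 (propagate distance d=29): x=-1259/320 (≈-3.9344) theta=-71/320 (≈-0.2219)
After 4 (thin lens f=38): x=-1259/320 (≈-3.9344) theta=-1439/12160 (≈-0.1183)
Rounded to 4 decimal places: x = -3.9344, theta = -0.1183

Answer: -3.9344 -0.1183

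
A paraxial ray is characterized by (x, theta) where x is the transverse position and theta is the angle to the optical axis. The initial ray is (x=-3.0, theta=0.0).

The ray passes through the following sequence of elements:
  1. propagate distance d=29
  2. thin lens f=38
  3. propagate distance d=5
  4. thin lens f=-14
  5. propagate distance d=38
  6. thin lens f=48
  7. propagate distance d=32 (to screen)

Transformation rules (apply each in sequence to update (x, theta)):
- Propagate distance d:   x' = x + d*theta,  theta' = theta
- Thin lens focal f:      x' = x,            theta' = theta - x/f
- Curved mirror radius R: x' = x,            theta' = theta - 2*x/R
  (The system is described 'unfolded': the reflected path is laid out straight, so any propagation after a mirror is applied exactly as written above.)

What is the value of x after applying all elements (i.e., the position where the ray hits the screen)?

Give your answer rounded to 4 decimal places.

Initial: x=-3.0000 theta=0.0000
After 1 (propagate distance d=29): x=-3.0000 theta=0.0000
After 2 (thin lens f=38): x=-3.0000 theta=3/38 (≈0.0789)
After 3 (propagate distance d=5): x=-99/38 (≈-2.6053) theta=3/38 (≈0.0789)
After 4 (thin lens f=-14): x=-99/38 (≈-2.6053) theta=-3/28 (≈-0.1071)
After 5 (propagate distance d=38): x=-888/133 (≈-6.6767) theta=-3/28 (≈-0.1071)
After 6 (thin lens f=48): x=-888/133 (≈-6.6767) theta=17/532 (≈0.0320)
After 7 (propagate distance d=32 (to screen)): x=-752/133 (≈-5.6541) theta=17/532 (≈0.0320)
Rounded to 4 decimal places: x = -5.6541

Answer: -5.6541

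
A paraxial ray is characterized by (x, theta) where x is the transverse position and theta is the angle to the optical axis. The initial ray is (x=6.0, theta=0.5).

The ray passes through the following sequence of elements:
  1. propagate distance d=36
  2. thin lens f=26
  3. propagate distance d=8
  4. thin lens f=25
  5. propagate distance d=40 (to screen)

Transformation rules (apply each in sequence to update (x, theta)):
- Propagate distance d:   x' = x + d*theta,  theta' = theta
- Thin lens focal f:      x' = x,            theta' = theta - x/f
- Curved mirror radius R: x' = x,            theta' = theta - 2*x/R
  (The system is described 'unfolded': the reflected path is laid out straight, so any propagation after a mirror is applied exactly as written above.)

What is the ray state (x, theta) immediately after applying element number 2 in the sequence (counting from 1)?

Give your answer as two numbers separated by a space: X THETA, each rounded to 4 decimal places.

Answer: 24.0000 -0.4231

Derivation:
Initial: x=6.0000 theta=0.5000
After 1 (propagate distance d=36): x=24.0000 theta=0.5000
After 2 (thin lens f=26): x=24.0000 theta=-11/26 (≈-0.4231)
Rounded to 4 decimal places: x = 24.0000, theta = -0.4231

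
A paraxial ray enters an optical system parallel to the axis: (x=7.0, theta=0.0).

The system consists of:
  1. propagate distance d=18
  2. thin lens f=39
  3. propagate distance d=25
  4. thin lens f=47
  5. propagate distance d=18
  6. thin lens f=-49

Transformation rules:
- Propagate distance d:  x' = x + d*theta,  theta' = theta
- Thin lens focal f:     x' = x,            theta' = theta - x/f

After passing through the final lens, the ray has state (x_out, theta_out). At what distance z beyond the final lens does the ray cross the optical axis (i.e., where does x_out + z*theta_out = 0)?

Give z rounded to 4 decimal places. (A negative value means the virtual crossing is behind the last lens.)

Initial: x=7.0000 theta=0.0000
After 1 (propagate distance d=18): x=7.0000 theta=0.0000
After 2 (thin lens f=39): x=7.0000 theta=-7/39 (≈-0.1795)
After 3 (propagate distance d=25): x=98/39 (≈2.5128) theta=-7/39 (≈-0.1795)
After 4 (thin lens f=47): x=98/39 (≈2.5128) theta=-427/1833 (≈-0.2330)
After 5 (propagate distance d=18): x=-3080/1833 (≈-1.6803) theta=-427/1833 (≈-0.2330)
After 6 (thin lens f=-49): x=-3080/1833 (≈-1.6803) theta=-1143/4277 (≈-0.2672)
z_focus = -x_out/theta_out = -(-3080/1833)/(-1143/4277) = -21560/3429 ≈ -6.2875
Rounded to 4 decimal places: z = -6.2875

Answer: -6.2875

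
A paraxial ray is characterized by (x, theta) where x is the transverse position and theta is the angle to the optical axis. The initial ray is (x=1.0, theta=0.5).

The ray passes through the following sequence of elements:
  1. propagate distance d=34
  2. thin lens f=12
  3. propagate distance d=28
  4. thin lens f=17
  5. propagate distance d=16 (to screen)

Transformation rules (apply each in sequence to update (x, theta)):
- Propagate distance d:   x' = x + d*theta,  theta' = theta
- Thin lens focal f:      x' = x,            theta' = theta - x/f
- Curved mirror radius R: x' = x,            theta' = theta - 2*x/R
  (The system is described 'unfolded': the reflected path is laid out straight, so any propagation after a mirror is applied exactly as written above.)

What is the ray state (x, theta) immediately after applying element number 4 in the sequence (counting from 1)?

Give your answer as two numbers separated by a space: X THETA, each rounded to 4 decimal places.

Initial: x=1.0000 theta=0.5000
After 1 (propagate distance d=34): x=18.0000 theta=0.5000
After 2 (thin lens f=12): x=18.0000 theta=-1.0000
After 3 (propagate distance d=28): x=-10.0000 theta=-1.0000
After 4 (thin lens f=17): x=-10.0000 theta=-7/17 (≈-0.4118)
Rounded to 4 decimal places: x = -10.0000, theta = -0.4118

Answer: -10.0000 -0.4118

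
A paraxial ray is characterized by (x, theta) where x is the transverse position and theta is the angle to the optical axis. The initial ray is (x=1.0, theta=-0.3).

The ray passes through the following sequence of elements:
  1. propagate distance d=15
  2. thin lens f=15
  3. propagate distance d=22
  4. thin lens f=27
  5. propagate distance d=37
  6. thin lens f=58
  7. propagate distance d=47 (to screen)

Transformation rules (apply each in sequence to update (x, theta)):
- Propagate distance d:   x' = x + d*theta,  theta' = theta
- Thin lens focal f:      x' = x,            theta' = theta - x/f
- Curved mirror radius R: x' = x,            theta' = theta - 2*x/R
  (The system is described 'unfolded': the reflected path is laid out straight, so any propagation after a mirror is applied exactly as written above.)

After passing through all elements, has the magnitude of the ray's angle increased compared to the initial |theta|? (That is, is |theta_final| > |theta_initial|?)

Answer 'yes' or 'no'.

Initial: x=1.0000 theta=-0.3000
After 1 (propagate distance d=15): x=-3.5000 theta=-0.3000
After 2 (thin lens f=15): x=-3.5000 theta=-1/15 (≈-0.0667)
After 3 (propagate distance d=22): x=-149/30 (≈-4.9667) theta=-1/15 (≈-0.0667)
After 4 (thin lens f=27): x=-149/30 (≈-4.9667) theta=19/162 (≈0.1173)
After 5 (propagate distance d=37): x=-254/405 (≈-0.6272) theta=19/162 (≈0.1173)
After 6 (thin lens f=58): x=-254/405 (≈-0.6272) theta=1003/7830 (≈0.1281)
After 7 (propagate distance d=47 (to screen)): x=126691/23490 (≈5.3934) theta=1003/7830 (≈0.1281)
|theta_initial|=0.3000 |theta_final|=1003/7830 (≈0.1281) -> not increased

Answer: no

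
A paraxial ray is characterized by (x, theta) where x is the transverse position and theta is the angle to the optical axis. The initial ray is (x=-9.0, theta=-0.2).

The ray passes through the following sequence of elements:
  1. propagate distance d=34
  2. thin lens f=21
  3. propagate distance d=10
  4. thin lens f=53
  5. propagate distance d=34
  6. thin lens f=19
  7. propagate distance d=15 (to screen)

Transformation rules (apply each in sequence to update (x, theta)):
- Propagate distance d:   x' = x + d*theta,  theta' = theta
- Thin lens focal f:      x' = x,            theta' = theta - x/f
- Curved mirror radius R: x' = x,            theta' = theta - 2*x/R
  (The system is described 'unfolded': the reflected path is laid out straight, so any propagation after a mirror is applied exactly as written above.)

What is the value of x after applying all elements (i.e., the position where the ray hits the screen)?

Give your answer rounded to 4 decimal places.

Initial: x=-9.0000 theta=-0.2000
After 1 (propagate distance d=34): x=-15.8000 theta=-0.2000
After 2 (thin lens f=21): x=-15.8000 theta=58/105 (≈0.5524)
After 3 (propagate distance d=10): x=-1079/105 (≈-10.2762) theta=58/105 (≈0.5524)
After 4 (thin lens f=53): x=-1079/105 (≈-10.2762) theta=4153/5565 (≈0.7463)
After 5 (propagate distance d=34): x=5601/371 (≈15.0970) theta=4153/5565 (≈0.7463)
After 6 (thin lens f=19): x=5601/371 (≈15.0970) theta=-5108/105735 (≈-0.0483)
After 7 (propagate distance d=15 (to screen)): x=14473/1007 (≈14.3724) theta=-5108/105735 (≈-0.0483)
Rounded to 4 decimal places: x = 14.3724

Answer: 14.3724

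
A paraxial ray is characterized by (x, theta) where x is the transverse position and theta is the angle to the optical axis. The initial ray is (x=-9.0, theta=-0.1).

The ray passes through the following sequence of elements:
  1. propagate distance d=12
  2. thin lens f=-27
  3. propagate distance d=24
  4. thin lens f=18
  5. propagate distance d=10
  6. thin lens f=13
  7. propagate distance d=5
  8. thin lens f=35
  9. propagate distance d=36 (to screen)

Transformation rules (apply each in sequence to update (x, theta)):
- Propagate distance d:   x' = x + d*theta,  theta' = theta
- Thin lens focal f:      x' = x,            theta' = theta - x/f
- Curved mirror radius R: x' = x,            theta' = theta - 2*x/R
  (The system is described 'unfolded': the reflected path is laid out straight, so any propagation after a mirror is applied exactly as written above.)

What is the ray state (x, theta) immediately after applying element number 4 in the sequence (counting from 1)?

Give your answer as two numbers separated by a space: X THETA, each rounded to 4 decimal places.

Initial: x=-9.0000 theta=-0.1000
After 1 (propagate distance d=12): x=-10.2000 theta=-0.1000
After 2 (thin lens f=-27): x=-10.2000 theta=-43/90 (≈-0.4778)
After 3 (propagate distance d=24): x=-65/3 (≈-21.6667) theta=-43/90 (≈-0.4778)
After 4 (thin lens f=18): x=-65/3 (≈-21.6667) theta=98/135 (≈0.7259)
Rounded to 4 decimal places: x = -21.6667, theta = 0.7259

Answer: -21.6667 0.7259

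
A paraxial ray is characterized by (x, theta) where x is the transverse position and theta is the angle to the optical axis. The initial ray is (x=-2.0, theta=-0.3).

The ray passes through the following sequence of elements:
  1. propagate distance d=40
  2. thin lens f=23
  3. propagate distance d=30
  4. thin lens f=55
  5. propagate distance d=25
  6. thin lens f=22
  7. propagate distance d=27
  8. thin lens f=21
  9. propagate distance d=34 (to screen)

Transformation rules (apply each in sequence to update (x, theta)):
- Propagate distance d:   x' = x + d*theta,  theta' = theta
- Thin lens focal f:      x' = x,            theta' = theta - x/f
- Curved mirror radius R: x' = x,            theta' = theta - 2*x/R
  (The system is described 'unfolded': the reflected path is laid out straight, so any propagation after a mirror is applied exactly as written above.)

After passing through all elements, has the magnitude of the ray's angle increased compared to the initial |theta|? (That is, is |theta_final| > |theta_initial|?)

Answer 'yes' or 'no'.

Answer: no

Derivation:
Initial: x=-2.0000 theta=-0.3000
After 1 (propagate distance d=40): x=-14.0000 theta=-0.3000
After 2 (thin lens f=23): x=-14.0000 theta=71/230 (≈0.3087)
After 3 (propagate distance d=30): x=-109/23 (≈-4.7391) theta=71/230 (≈0.3087)
After 4 (thin lens f=55): x=-109/23 (≈-4.7391) theta=999/2530 (≈0.3949)
After 5 (propagate distance d=25): x=2597/506 (≈5.1324) theta=999/2530 (≈0.3949)
After 6 (thin lens f=22): x=2597/506 (≈5.1324) theta=391/2420 (≈0.1616)
After 7 (propagate distance d=27): x=528481/55660 (≈9.4948) theta=391/2420 (≈0.1616)
After 8 (thin lens f=21): x=528481/55660 (≈9.4948) theta=-84907/292215 (≈-0.2906)
After 9 (propagate distance d=34 (to screen)): x=-40841/106260 (≈-0.3843) theta=-84907/292215 (≈-0.2906)
|theta_initial|=0.3000 |theta_final|=84907/292215 (≈0.2906) -> not increased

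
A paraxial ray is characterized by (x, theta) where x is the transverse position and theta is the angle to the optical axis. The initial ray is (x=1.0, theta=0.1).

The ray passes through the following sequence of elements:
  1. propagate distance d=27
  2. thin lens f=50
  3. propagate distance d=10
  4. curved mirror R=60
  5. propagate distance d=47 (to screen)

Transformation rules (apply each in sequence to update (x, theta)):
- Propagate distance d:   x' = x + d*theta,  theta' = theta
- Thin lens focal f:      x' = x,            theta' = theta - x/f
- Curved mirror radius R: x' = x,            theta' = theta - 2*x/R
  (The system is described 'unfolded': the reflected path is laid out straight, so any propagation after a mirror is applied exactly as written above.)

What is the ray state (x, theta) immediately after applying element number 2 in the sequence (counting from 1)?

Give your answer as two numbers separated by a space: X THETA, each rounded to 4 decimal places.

Initial: x=1.0000 theta=0.1000
After 1 (propagate distance d=27): x=3.7000 theta=0.1000
After 2 (thin lens f=50): x=3.7000 theta=0.0260
Rounded to 4 decimal places: x = 3.7000, theta = 0.0260

Answer: 3.7000 0.0260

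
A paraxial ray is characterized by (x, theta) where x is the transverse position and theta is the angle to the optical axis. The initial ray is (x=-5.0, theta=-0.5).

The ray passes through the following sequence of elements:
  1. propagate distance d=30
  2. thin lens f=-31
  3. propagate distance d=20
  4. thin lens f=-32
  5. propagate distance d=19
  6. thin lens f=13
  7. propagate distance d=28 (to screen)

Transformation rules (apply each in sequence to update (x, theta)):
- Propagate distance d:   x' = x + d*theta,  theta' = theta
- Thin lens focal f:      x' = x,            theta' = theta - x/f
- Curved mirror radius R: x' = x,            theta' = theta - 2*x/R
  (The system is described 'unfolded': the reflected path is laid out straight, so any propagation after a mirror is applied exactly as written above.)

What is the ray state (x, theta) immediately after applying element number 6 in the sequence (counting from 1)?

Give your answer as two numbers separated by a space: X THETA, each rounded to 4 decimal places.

Answer: -90.1351 4.4476

Derivation:
Initial: x=-5.0000 theta=-0.5000
After 1 (propagate distance d=30): x=-20.0000 theta=-0.5000
After 2 (thin lens f=-31): x=-20.0000 theta=-71/62 (≈-1.1452)
After 3 (propagate distance d=20): x=-1330/31 (≈-42.9032) theta=-71/62 (≈-1.1452)
After 4 (thin lens f=-32): x=-1330/31 (≈-42.9032) theta=-1233/496 (≈-2.4859)
After 5 (propagate distance d=19): x=-44707/496 (≈-90.1351) theta=-1233/496 (≈-2.4859)
After 6 (thin lens f=13): x=-44707/496 (≈-90.1351) theta=1103/248 (≈4.4476)
Rounded to 4 decimal places: x = -90.1351, theta = 4.4476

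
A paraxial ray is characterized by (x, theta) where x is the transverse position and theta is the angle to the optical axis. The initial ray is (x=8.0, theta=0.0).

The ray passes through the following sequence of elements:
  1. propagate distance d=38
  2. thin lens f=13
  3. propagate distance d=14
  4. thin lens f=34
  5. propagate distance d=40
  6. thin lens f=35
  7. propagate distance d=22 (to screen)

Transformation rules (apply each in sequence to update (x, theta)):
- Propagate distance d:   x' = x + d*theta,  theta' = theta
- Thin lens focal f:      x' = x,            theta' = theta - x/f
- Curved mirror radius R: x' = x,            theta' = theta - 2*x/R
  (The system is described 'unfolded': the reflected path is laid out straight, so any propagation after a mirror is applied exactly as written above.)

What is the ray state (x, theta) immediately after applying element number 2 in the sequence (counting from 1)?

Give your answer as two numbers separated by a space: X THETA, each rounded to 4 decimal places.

Initial: x=8.0000 theta=0.0000
After 1 (propagate distance d=38): x=8.0000 theta=0.0000
After 2 (thin lens f=13): x=8.0000 theta=-8/13 (≈-0.6154)
Rounded to 4 decimal places: x = 8.0000, theta = -0.6154

Answer: 8.0000 -0.6154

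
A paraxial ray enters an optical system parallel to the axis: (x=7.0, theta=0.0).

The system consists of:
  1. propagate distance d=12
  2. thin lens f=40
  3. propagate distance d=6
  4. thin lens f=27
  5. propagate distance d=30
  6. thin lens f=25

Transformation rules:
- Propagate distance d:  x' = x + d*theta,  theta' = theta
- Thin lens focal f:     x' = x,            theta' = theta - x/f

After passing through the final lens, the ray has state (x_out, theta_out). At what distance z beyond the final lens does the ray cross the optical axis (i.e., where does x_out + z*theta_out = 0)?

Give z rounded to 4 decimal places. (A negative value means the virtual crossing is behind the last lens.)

Answer: -37.1941

Derivation:
Initial: x=7.0000 theta=0.0000
After 1 (propagate distance d=12): x=7.0000 theta=0.0000
After 2 (thin lens f=40): x=7.0000 theta=-0.1750
After 3 (propagate distance d=6): x=5.9500 theta=-0.1750
After 4 (thin lens f=27): x=5.9500 theta=-427/1080 (≈-0.3954)
After 5 (propagate distance d=30): x=-266/45 (≈-5.9111) theta=-427/1080 (≈-0.3954)
After 6 (thin lens f=25): x=-266/45 (≈-5.9111) theta=-4291/27000 (≈-0.1589)
z_focus = -x_out/theta_out = -(-266/45)/(-4291/27000) = -22800/613 ≈ -37.1941
Rounded to 4 decimal places: z = -37.1941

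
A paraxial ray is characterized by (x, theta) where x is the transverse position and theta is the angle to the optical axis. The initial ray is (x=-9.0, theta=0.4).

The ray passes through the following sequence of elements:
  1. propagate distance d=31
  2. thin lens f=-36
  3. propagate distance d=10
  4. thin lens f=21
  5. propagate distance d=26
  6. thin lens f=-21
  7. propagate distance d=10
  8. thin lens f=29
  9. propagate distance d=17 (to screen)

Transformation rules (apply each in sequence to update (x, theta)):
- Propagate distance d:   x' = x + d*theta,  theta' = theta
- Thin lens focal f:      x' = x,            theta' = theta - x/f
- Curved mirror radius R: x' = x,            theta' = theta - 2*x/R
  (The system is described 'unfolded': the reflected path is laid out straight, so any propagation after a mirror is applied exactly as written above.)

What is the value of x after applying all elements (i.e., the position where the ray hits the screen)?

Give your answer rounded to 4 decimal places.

Initial: x=-9.0000 theta=0.4000
After 1 (propagate distance d=31): x=3.4000 theta=0.4000
After 2 (thin lens f=-36): x=3.4000 theta=89/180 (≈0.4944)
After 3 (propagate distance d=10): x=751/90 (≈8.3444) theta=89/180 (≈0.4944)
After 4 (thin lens f=21): x=751/90 (≈8.3444) theta=367/3780 (≈0.0971)
After 5 (propagate distance d=26): x=10271/945 (≈10.8688) theta=367/3780 (≈0.0971)
After 6 (thin lens f=-21): x=10271/945 (≈10.8688) theta=48791/79380 (≈0.6147)
After 7 (propagate distance d=10): x=675337/39690 (≈17.0153) theta=48791/79380 (≈0.6147)
After 8 (thin lens f=29): x=675337/39690 (≈17.0153) theta=12853/460404 (≈0.0279)
After 9 (propagate distance d=17 (to screen)): x=40262051/2302020 (≈17.4899) theta=12853/460404 (≈0.0279)
Rounded to 4 decimal places: x = 17.4899

Answer: 17.4899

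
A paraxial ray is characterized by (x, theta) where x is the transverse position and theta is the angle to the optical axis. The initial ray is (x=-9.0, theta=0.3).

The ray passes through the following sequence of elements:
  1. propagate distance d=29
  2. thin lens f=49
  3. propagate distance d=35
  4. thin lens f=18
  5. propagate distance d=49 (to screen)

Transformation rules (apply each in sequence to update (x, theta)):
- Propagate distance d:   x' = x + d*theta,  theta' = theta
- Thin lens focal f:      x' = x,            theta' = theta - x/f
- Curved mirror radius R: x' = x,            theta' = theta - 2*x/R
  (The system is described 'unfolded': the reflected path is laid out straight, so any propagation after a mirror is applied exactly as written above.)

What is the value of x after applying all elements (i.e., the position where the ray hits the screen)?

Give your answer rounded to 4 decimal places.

Answer: -2.9357

Derivation:
Initial: x=-9.0000 theta=0.3000
After 1 (propagate distance d=29): x=-0.3000 theta=0.3000
After 2 (thin lens f=49): x=-0.3000 theta=15/49 (≈0.3061)
After 3 (propagate distance d=35): x=729/70 (≈10.4143) theta=15/49 (≈0.3061)
After 4 (thin lens f=18): x=729/70 (≈10.4143) theta=-267/980 (≈-0.2724)
After 5 (propagate distance d=49 (to screen)): x=-411/140 (≈-2.9357) theta=-267/980 (≈-0.2724)
Rounded to 4 decimal places: x = -2.9357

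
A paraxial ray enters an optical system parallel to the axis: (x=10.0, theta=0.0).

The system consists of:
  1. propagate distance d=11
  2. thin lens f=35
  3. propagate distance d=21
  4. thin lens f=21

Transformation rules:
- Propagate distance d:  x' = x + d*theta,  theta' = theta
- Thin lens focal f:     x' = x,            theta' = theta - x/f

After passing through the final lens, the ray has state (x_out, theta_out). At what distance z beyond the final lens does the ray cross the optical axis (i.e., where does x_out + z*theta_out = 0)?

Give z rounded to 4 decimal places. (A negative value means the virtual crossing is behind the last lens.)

Answer: 8.4000

Derivation:
Initial: x=10.0000 theta=0.0000
After 1 (propagate distance d=11): x=10.0000 theta=0.0000
After 2 (thin lens f=35): x=10.0000 theta=-2/7 (≈-0.2857)
After 3 (propagate distance d=21): x=4.0000 theta=-2/7 (≈-0.2857)
After 4 (thin lens f=21): x=4.0000 theta=-10/21 (≈-0.4762)
z_focus = -x_out/theta_out = -(4.0000)/(-10/21) = 8.4000
Rounded to 4 decimal places: z = 8.4000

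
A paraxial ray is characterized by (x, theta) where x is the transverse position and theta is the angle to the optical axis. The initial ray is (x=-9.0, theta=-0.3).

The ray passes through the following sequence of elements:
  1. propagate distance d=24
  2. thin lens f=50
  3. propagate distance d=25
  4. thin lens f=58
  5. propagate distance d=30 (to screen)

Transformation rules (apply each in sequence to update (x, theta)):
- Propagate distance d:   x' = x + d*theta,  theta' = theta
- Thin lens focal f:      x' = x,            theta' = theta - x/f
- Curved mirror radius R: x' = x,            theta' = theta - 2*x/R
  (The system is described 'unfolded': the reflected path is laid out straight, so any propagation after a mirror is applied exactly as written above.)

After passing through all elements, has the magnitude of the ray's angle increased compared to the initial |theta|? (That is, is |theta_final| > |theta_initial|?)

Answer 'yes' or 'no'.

Answer: no

Derivation:
Initial: x=-9.0000 theta=-0.3000
After 1 (propagate distance d=24): x=-16.2000 theta=-0.3000
After 2 (thin lens f=50): x=-16.2000 theta=0.0240
After 3 (propagate distance d=25): x=-15.6000 theta=0.0240
After 4 (thin lens f=58): x=-15.6000 theta=1062/3625 (≈0.2930)
After 5 (propagate distance d=30 (to screen)): x=-4938/725 (≈-6.8110) theta=1062/3625 (≈0.2930)
|theta_initial|=0.3000 |theta_final|=1062/3625 (≈0.2930) -> not increased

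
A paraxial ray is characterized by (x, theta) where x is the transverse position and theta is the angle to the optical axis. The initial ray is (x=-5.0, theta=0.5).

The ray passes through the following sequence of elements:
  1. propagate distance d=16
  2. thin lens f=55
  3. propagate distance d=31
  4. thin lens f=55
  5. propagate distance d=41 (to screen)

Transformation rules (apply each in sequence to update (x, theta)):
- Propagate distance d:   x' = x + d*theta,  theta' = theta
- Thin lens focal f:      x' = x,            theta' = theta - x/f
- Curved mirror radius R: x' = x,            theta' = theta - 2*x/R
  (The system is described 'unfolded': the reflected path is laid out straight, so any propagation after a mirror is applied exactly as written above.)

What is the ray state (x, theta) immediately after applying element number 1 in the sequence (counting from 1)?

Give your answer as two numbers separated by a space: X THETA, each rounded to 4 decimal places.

Answer: 3.0000 0.5000

Derivation:
Initial: x=-5.0000 theta=0.5000
After 1 (propagate distance d=16): x=3.0000 theta=0.5000
Rounded to 4 decimal places: x = 3.0000, theta = 0.5000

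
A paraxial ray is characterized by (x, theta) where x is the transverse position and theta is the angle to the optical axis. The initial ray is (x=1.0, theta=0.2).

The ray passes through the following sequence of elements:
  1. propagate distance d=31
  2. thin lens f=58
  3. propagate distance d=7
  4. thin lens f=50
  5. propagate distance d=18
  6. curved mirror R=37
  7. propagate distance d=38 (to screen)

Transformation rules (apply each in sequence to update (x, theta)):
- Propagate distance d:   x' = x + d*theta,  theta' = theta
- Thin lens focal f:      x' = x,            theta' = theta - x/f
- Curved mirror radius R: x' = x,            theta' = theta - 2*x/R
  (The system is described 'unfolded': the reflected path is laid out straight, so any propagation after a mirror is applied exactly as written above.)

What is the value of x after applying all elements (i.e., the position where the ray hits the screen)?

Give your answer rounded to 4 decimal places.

Answer: -9.6475

Derivation:
Initial: x=1.0000 theta=0.2000
After 1 (propagate distance d=31): x=7.2000 theta=0.2000
After 2 (thin lens f=58): x=7.2000 theta=11/145 (≈0.0759)
After 3 (propagate distance d=7): x=1121/145 (≈7.7310) theta=11/145 (≈0.0759)
After 4 (thin lens f=50): x=1121/145 (≈7.7310) theta=-571/7250 (≈-0.0788)
After 5 (propagate distance d=18): x=22886/3625 (≈6.3134) theta=-571/7250 (≈-0.0788)
After 6 (curved mirror R=37): x=22886/3625 (≈6.3134) theta=-112671/268250 (≈-0.4200)
After 7 (propagate distance d=38 (to screen)): x=-1293967/134125 (≈-9.6475) theta=-112671/268250 (≈-0.4200)
Rounded to 4 decimal places: x = -9.6475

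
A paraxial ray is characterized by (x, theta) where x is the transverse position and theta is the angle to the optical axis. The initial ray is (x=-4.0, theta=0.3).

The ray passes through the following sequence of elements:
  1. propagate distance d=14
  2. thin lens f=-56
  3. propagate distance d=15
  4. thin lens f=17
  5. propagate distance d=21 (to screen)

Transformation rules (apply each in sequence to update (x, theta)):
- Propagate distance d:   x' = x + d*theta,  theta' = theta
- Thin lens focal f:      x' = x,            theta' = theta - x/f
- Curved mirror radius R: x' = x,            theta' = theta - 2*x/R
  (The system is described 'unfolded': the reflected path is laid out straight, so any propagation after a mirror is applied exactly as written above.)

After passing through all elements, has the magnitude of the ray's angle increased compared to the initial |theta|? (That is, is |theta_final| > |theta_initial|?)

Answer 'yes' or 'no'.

Initial: x=-4.0000 theta=0.3000
After 1 (propagate distance d=14): x=0.2000 theta=0.3000
After 2 (thin lens f=-56): x=0.2000 theta=17/56 (≈0.3036)
After 3 (propagate distance d=15): x=1331/280 (≈4.7536) theta=17/56 (≈0.3036)
After 4 (thin lens f=17): x=1331/280 (≈4.7536) theta=57/2380 (≈0.0239)
After 5 (propagate distance d=21 (to screen)): x=25021/4760 (≈5.2565) theta=57/2380 (≈0.0239)
|theta_initial|=0.3000 |theta_final|=57/2380 (≈0.0239) -> not increased

Answer: no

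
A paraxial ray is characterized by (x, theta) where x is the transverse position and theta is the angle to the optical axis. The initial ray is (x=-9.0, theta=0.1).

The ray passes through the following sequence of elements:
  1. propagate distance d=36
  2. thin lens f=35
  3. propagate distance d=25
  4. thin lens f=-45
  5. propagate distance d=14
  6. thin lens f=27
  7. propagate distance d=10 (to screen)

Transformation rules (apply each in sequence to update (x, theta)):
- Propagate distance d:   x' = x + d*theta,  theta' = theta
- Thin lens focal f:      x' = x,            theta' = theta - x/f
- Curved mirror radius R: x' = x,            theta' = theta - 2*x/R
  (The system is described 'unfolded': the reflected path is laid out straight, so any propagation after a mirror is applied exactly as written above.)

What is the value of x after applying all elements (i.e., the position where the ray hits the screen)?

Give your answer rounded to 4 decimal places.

Answer: 5.7872

Derivation:
Initial: x=-9.0000 theta=0.1000
After 1 (propagate distance d=36): x=-5.4000 theta=0.1000
After 2 (thin lens f=35): x=-5.4000 theta=89/350 (≈0.2543)
After 3 (propagate distance d=25): x=67/70 (≈0.9571) theta=89/350 (≈0.2543)
After 4 (thin lens f=-45): x=67/70 (≈0.9571) theta=62/225 (≈0.2756)
After 5 (propagate distance d=14): x=15167/3150 (≈4.8149) theta=62/225 (≈0.2756)
After 6 (thin lens f=27): x=15167/3150 (≈4.8149) theta=8269/85050 (≈0.0972)
After 7 (propagate distance d=10 (to screen)): x=492199/85050 (≈5.7872) theta=8269/85050 (≈0.0972)
Rounded to 4 decimal places: x = 5.7872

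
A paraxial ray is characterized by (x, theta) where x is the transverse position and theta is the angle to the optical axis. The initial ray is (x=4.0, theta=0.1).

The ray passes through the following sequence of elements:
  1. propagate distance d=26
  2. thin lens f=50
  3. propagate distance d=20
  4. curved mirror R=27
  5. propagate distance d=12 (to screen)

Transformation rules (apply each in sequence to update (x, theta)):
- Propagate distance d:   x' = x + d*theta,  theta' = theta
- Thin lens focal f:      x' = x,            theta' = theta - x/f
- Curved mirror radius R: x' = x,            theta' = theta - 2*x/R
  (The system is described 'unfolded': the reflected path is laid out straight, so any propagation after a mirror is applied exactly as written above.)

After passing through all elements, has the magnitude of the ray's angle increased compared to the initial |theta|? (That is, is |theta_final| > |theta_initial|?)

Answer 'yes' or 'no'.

Initial: x=4.0000 theta=0.1000
After 1 (propagate distance d=26): x=6.6000 theta=0.1000
After 2 (thin lens f=50): x=6.6000 theta=-0.0320
After 3 (propagate distance d=20): x=5.9600 theta=-0.0320
After 4 (curved mirror R=27): x=5.9600 theta=-1598/3375 (≈-0.4735)
After 5 (propagate distance d=12 (to screen)): x=313/1125 (≈0.2782) theta=-1598/3375 (≈-0.4735)
|theta_initial|=0.1000 |theta_final|=1598/3375 (≈0.4735) -> increased

Answer: yes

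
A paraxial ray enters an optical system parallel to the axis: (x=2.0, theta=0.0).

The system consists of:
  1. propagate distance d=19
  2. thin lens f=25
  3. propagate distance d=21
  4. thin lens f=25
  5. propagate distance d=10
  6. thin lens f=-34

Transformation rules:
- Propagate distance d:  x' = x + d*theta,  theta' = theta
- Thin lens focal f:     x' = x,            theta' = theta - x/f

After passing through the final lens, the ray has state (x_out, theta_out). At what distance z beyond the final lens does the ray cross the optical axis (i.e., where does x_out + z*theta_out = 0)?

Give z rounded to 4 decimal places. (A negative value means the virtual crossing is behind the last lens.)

Initial: x=2.0000 theta=0.0000
After 1 (propagate distance d=19): x=2.0000 theta=0.0000
After 2 (thin lens f=25): x=2.0000 theta=-0.0800
After 3 (propagate distance d=21): x=0.3200 theta=-0.0800
After 4 (thin lens f=25): x=0.3200 theta=-0.0928
After 5 (propagate distance d=10): x=-0.6080 theta=-0.0928
After 6 (thin lens f=-34): x=-0.6080 theta=-1176/10625 (≈-0.1107)
z_focus = -x_out/theta_out = -(-0.6080)/(-1176/10625) = -1615/294 ≈ -5.4932
Rounded to 4 decimal places: z = -5.4932

Answer: -5.4932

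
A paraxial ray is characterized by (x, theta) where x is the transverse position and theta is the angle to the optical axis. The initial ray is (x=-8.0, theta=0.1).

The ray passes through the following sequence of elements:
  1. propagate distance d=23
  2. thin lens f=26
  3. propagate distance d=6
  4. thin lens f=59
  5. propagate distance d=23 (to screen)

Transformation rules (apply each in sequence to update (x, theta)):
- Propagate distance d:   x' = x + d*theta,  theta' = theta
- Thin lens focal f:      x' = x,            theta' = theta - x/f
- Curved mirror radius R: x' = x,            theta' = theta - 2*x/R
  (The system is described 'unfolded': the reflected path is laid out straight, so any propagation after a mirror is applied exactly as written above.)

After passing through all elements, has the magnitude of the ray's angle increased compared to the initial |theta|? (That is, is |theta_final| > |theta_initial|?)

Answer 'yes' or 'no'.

Initial: x=-8.0000 theta=0.1000
After 1 (propagate distance d=23): x=-5.7000 theta=0.1000
After 2 (thin lens f=26): x=-5.7000 theta=83/260 (≈0.3192)
After 3 (propagate distance d=6): x=-246/65 (≈-3.7846) theta=83/260 (≈0.3192)
After 4 (thin lens f=59): x=-246/65 (≈-3.7846) theta=5881/15340 (≈0.3834)
After 5 (propagate distance d=23 (to screen)): x=5939/1180 (≈5.0331) theta=5881/15340 (≈0.3834)
|theta_initial|=0.1000 |theta_final|=5881/15340 (≈0.3834) -> increased

Answer: yes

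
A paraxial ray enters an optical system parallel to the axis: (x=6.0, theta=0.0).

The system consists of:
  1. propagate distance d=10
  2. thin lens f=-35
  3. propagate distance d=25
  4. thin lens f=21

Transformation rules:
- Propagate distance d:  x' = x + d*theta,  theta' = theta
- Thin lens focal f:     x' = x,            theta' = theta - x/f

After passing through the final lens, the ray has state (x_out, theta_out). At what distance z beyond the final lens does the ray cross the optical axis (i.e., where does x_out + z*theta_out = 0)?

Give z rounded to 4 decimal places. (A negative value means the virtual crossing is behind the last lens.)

Answer: 32.3077

Derivation:
Initial: x=6.0000 theta=0.0000
After 1 (propagate distance d=10): x=6.0000 theta=0.0000
After 2 (thin lens f=-35): x=6.0000 theta=6/35 (≈0.1714)
After 3 (propagate distance d=25): x=72/7 (≈10.2857) theta=6/35 (≈0.1714)
After 4 (thin lens f=21): x=72/7 (≈10.2857) theta=-78/245 (≈-0.3184)
z_focus = -x_out/theta_out = -(72/7)/(-78/245) = 420/13 ≈ 32.3077
Rounded to 4 decimal places: z = 32.3077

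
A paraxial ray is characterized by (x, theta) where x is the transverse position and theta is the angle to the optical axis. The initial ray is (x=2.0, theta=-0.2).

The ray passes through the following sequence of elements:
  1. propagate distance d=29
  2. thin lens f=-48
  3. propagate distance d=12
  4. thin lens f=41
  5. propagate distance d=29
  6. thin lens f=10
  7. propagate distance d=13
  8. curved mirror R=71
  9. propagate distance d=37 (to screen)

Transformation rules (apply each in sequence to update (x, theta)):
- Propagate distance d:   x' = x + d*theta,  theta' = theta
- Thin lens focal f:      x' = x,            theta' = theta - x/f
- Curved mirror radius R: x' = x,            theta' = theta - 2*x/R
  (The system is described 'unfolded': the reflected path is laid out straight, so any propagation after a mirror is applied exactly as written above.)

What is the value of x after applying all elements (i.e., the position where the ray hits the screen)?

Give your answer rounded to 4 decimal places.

Answer: 33.7492

Derivation:
Initial: x=2.0000 theta=-0.2000
After 1 (propagate distance d=29): x=-3.8000 theta=-0.2000
After 2 (thin lens f=-48): x=-3.8000 theta=-67/240 (≈-0.2792)
After 3 (propagate distance d=12): x=-7.1500 theta=-67/240 (≈-0.2792)
After 4 (thin lens f=41): x=-7.1500 theta=-1031/9840 (≈-0.1048)
After 5 (propagate distance d=29): x=-20051/1968 (≈-10.1885) theta=-1031/9840 (≈-0.1048)
After 6 (thin lens f=10): x=-20051/1968 (≈-10.1885) theta=17989/19680 (≈0.9141)
After 7 (propagate distance d=13): x=33347/19680 (≈1.6945) theta=17989/19680 (≈0.9141)
After 8 (curved mirror R=71): x=33347/19680 (≈1.6945) theta=5905/6816 (≈0.8663)
After 9 (propagate distance d=37 (to screen)): x=23578531/698640 (≈33.7492) theta=5905/6816 (≈0.8663)
Rounded to 4 decimal places: x = 33.7492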